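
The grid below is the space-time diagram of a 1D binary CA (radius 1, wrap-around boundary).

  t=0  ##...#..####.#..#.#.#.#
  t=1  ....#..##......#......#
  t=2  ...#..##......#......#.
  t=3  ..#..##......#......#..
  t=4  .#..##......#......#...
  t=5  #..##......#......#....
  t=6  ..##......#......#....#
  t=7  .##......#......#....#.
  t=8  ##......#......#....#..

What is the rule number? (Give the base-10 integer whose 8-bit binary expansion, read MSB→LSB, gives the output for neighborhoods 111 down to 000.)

10

  nb ###: next=.  (t=0,i=0, bit7=0)
  nb ##.: next=.  (t=0,i=1, bit6=0)
  nb #.#: next=.  (t=0,i=12, bit5=0)
  nb #..: next=.  (t=0,i=2, bit4=0)
  nb .##: next=#  (t=0,i=8, bit3=1)
  nb .#.: next=.  (t=0,i=5, bit2=0)
  nb ..#: next=#  (t=0,i=4, bit1=1)
  nb ...: next=.  (t=0,i=3, bit0=0)
  bits 00001010 = 10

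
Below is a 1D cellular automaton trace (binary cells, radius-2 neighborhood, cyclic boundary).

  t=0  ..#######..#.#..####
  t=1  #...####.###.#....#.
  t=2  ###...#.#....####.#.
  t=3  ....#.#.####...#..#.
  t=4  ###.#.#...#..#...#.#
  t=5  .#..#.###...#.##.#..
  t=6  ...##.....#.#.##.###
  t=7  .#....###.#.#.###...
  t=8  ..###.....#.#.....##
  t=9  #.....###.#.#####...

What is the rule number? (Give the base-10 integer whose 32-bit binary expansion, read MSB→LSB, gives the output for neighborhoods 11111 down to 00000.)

  ##### -> #   bit 31 = 1  t=0,i=4
  ####. -> #   bit 30 = 1  t=0,i=7
  ###.# -> .   bit 29 = 0  t=1,i=7
  ###.. -> .   bit 28 = 0  t=0,i=8
  ##.## -> #   bit 27 = 1  t=1,i=8
  ##.#. -> .   bit 26 = 0  t=1,i=12
  ##..# -> #   bit 25 = 1  t=0,i=0
  ##... -> .   bit 24 = 0  t=2,i=3
  #.### -> .   bit 23 = 0  t=1,i=9
  #.##. -> #   bit 22 = 1  t=5,i=14
  #.#.# -> #   bit 21 = 1  t=2,i=18
  #.#.. -> #   bit 20 = 1  t=0,i=13
  #..## -> .   bit 19 = 0  t=0,i=1
  #..#. -> #   bit 18 = 1  t=0,i=10
  #...# -> #   bit 17 = 1  t=1,i=2
  #.... -> #   bit 16 = 1  t=1,i=15
  .#### -> .   bit 15 = 0  t=0,i=3
  .###. -> .   bit 14 = 0  t=1,i=10
  .##.# -> #   bit 13 = 1  t=5,i=15
  .##.. -> .   bit 12 = 0  t=6,i=4
  .#.## -> .   bit 11 = 0  t=2,i=19
  .#.#. -> .   bit 10 = 0  t=0,i=12
  .#..# -> .   bit 9 = 0  t=0,i=14
  .#... -> #   bit 8 = 1  t=1,i=1
  ..### -> .   bit 7 = 0  t=0,i=2
  ..##. -> .   bit 6 = 0  t=6,i=3
  ..#.# -> #   bit 5 = 1  t=0,i=11
  ..#.. -> .   bit 4 = 0  t=3,i=15
  ...## -> .   bit 3 = 0  t=1,i=3
  ...#. -> .   bit 2 = 0  t=1,i=17
  ....# -> #   bit 1 = 1  t=1,i=16
  ..... -> #   bit 0 = 1  t=3,i=1
  bits 11001010011101110010000100100011 = 3396804899

3396804899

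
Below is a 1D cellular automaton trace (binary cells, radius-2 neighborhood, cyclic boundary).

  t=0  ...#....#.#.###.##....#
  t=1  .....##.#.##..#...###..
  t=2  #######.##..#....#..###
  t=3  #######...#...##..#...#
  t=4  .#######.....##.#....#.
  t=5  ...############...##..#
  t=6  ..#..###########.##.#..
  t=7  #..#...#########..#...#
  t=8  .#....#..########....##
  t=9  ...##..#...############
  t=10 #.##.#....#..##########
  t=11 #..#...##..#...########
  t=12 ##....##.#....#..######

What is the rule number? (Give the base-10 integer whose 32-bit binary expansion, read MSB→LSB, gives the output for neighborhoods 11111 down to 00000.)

4079037035

  nb #####: next=#  (t=2,i=0, bit31=1)
  nb ####.: next=#  (t=2,i=5, bit30=1)
  nb ###.#: next=#  (t=0,i=14, bit29=1)
  nb ###..: next=#  (t=1,i=20, bit28=1)
  nb ##.##: next=.  (t=0,i=15, bit27=0)
  nb ##.#.: next=.  (t=1,i=7, bit26=0)
  nb ##..#: next=#  (t=1,i=12, bit25=1)
  nb ##...: next=#  (t=0,i=18, bit24=1)
  nb #.###: next=.  (t=0,i=12, bit23=0)
  nb #.##.: next=.  (t=0,i=16, bit22=0)
  nb #.#.#: next=#  (t=0,i=10, bit21=1)
  nb #.#..: next=.  (t=4,i=16, bit20=0)
  nb #..##: next=.  (t=2,i=19, bit19=0)
  nb #..#.: next=.  (t=1,i=13, bit18=0)
  nb #...#: next=.  (t=0,i=1, bit17=0)
  nb #....: next=#  (t=0,i=5, bit16=1)
  nb .####: next=.  (t=2,i=21, bit15=0)
  nb .###.: next=.  (t=0,i=13, bit14=0)
  nb .##.#: next=#  (t=1,i=6, bit13=1)
  nb .##..: next=.  (t=0,i=17, bit12=0)
  nb .#.##: next=#  (t=0,i=11, bit11=1)
  nb .#.#.: next=.  (t=0,i=9, bit10=0)
  nb .#..#: next=#  (t=2,i=18, bit9=1)
  nb .#...: next=.  (t=0,i=0, bit8=0)
  nb ..###: next=.  (t=1,i=18, bit7=0)
  nb ..##.: next=#  (t=1,i=5, bit6=1)
  nb ..#.#: next=#  (t=0,i=8, bit5=1)
  nb ..#..: next=.  (t=0,i=3, bit4=0)
  nb ...##: next=#  (t=1,i=4, bit3=1)
  nb ...#.: next=.  (t=0,i=2, bit2=0)
  nb ....#: next=#  (t=0,i=6, bit1=1)
  nb .....: next=#  (t=1,i=0, bit0=1)
  bits 11110011001000010010101001101011 = 4079037035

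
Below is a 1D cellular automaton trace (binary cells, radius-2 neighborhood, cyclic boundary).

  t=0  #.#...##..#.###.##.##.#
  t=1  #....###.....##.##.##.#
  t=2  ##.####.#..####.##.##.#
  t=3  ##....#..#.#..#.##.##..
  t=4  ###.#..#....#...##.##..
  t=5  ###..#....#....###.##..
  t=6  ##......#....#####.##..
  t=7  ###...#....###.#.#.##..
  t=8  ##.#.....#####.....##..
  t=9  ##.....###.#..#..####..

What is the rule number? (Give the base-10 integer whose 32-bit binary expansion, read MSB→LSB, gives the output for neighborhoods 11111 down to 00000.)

  ##### -> #   bit 31 = 1  t=6,i=15
  ####. -> .   bit 30 = 0  t=2,i=5
  ###.# -> #   bit 29 = 1  t=0,i=14
  ###.. -> .   bit 28 = 0  t=1,i=7
  ##.## -> .   bit 27 = 0  t=0,i=15
  ##.#. -> .   bit 26 = 0  t=0,i=1
  ##..# -> .   bit 25 = 0  t=0,i=8
  ##... -> #   bit 24 = 1  t=1,i=1
  #.### -> .   bit 23 = 0  t=0,i=12
  #.##. -> #   bit 22 = 1  t=0,i=16
  #.#.# -> .   bit 21 = 0  t=7,i=15
  #.#.. -> .   bit 20 = 0  t=0,i=2
  #..## -> .   bit 19 = 0  t=2,i=10
  #..#. -> .   bit 18 = 0  t=0,i=9
  #...# -> .   bit 17 = 0  t=0,i=4
  #.... -> .   bit 16 = 0  t=1,i=2
  .#### -> .   bit 15 = 0  t=2,i=4
  .###. -> #   bit 14 = 1  t=0,i=13
  .##.# -> #   bit 13 = 1  t=0,i=0
  .##.. -> #   bit 12 = 1  t=0,i=7
  .#.## -> .   bit 11 = 0  t=0,i=11
  .#.#. -> .   bit 10 = 0  t=3,i=10
  .#..# -> #   bit 9 = 1  t=2,i=9
  .#... -> .   bit 8 = 0  t=0,i=3
  ..### -> #   bit 7 = 1  t=1,i=5
  ..##. -> #   bit 6 = 1  t=0,i=6
  ..#.# -> .   bit 5 = 0  t=0,i=10
  ..#.. -> .   bit 4 = 0  t=3,i=6
  ...## -> #   bit 3 = 1  t=0,i=5
  ...#. -> .   bit 2 = 0  t=3,i=5
  ....# -> #   bit 1 = 1  t=1,i=3
  ..... -> .   bit 0 = 0  t=1,i=10
  bits 10100001010000000111001011001010 = 2705355466

2705355466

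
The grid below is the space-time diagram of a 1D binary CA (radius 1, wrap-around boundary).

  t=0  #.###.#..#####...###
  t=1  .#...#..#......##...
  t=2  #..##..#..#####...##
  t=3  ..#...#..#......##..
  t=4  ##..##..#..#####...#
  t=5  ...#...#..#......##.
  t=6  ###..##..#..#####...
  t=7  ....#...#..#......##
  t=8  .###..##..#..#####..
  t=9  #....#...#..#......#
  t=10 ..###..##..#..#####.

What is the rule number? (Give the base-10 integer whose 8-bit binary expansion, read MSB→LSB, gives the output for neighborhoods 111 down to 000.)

  nb ###: next=.  (t=0,i=3, bit7=0)
  nb ##.: next=.  (t=0,i=0, bit6=0)
  nb #.#: next=#  (t=0,i=1, bit5=1)
  nb #..: next=.  (t=0,i=7, bit4=0)
  nb .##: next=.  (t=0,i=2, bit3=0)
  nb .#.: next=.  (t=0,i=6, bit2=0)
  nb ..#: next=#  (t=0,i=8, bit1=1)
  nb ...: next=#  (t=0,i=15, bit0=1)
  bits 00100011 = 35

35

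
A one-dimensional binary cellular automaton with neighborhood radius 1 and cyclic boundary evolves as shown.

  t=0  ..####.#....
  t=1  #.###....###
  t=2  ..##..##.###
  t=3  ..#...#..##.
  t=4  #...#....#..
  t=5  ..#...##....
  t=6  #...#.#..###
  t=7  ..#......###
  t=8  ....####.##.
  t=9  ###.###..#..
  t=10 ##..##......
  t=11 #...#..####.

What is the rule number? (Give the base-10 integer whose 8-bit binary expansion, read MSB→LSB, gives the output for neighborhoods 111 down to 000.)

  nb ###: next=#  (t=0,i=3, bit7=1)
  nb ##.: next=.  (t=0,i=5, bit6=0)
  nb #.#: next=.  (t=0,i=6, bit5=0)
  nb #..: next=.  (t=0,i=8, bit4=0)
  nb .##: next=#  (t=0,i=2, bit3=1)
  nb .#.: next=.  (t=0,i=7, bit2=0)
  nb ..#: next=.  (t=0,i=1, bit1=0)
  nb ...: next=#  (t=0,i=0, bit0=1)
  bits 10001001 = 137

137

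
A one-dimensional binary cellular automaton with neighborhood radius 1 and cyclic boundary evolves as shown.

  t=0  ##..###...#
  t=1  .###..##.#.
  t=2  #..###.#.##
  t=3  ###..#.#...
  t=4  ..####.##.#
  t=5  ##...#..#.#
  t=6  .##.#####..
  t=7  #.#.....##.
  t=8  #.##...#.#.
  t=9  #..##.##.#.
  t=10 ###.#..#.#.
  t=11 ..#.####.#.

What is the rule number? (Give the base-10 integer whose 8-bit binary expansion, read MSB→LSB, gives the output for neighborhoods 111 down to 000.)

86

  [7] ### => .  t=0,i=0
  [6] ##. => #  t=0,i=1
  [5] #.# => .  t=1,i=8
  [4] #.. => #  t=0,i=2
  [3] .## => .  t=0,i=4
  [2] .#. => #  t=1,i=9
  [1] ..# => #  t=0,i=3
  [0] ... => .  t=0,i=8
  bits 01010110 = 86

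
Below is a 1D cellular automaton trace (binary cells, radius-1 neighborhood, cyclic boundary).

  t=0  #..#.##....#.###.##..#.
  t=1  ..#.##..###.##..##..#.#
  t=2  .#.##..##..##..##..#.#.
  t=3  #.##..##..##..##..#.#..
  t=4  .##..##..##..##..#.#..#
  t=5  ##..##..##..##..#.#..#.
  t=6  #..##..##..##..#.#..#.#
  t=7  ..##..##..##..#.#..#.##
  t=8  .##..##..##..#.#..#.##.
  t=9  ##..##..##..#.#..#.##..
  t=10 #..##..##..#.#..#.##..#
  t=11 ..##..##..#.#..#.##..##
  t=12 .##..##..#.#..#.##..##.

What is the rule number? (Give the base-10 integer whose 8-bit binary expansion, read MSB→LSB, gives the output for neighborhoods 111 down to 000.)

43

  nb ###: next=.  (t=0,i=14, bit7=0)
  nb ##.: next=.  (t=0,i=6, bit6=0)
  nb #.#: next=#  (t=0,i=4, bit5=1)
  nb #..: next=.  (t=0,i=1, bit4=0)
  nb .##: next=#  (t=0,i=5, bit3=1)
  nb .#.: next=.  (t=0,i=0, bit2=0)
  nb ..#: next=#  (t=0,i=2, bit1=1)
  nb ...: next=#  (t=0,i=8, bit0=1)
  bits 00101011 = 43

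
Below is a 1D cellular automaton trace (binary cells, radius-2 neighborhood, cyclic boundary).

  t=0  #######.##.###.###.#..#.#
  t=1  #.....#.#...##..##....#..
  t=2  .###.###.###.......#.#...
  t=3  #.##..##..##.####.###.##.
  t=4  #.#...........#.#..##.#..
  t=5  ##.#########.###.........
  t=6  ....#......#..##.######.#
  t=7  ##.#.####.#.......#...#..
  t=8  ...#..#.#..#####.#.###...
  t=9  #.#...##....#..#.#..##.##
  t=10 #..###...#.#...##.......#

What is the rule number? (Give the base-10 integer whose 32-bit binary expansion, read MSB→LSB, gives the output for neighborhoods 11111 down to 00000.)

  [31] ##### => .  t=0,i=1
  [30] ####. => .  t=0,i=5
  [29] ###.# => #  t=0,i=6
  [28] ###.. => #  t=2,i=11
  [27] ##.## => .  t=0,i=7
  [26] ##.#. => .  t=0,i=18
  [25] ##..# => .  t=1,i=14
  [24] ##... => .  t=1,i=18
  [23] #.### => .  t=0,i=11
  [22] #.##. => #  t=0,i=8
  [21] #.#.# => #  t=3,i=0
  [20] #.#.. => .  t=0,i=19
  [19] #..## => .  t=1,i=15
  [18] #..#. => .  t=0,i=21
  [17] #...# => #  t=1,i=10
  [16] #.... => #  t=1,i=2
  [15] .#### => #  t=0,i=0
  [14] .###. => #  t=0,i=12
  [13] .##.# => .  t=0,i=9
  [12] .##.. => .  t=1,i=13
  [11] .#.## => .  t=0,i=23
  [10] .#.#. => #  t=1,i=7
  [9] .#..# => .  t=0,i=20
  [8] .#... => #  t=1,i=1
  [7] ..### => .  t=2,i=1
  [6] ..##. => .  t=1,i=12
  [5] ..#.# => #  t=0,i=22
  [4] ..#.. => .  t=1,i=0
  [3] ...## => #  t=1,i=11
  [2] ...#. => #  t=1,i=5
  [1] ....# => .  t=1,i=4
  [0] ..... => #  t=1,i=3
  bits 00110000011000111100010100101101 = 811844909

811844909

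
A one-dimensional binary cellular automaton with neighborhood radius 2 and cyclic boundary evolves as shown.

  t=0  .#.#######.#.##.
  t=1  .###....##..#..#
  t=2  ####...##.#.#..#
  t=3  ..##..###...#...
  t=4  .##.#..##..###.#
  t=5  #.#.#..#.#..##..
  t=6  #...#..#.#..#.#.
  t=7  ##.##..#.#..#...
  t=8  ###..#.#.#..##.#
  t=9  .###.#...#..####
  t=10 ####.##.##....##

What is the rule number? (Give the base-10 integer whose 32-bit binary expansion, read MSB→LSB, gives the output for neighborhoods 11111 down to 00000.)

2056284541

  [31] ##### => .  t=0,i=5
  [30] ####. => #  t=0,i=8
  [29] ###.# => #  t=0,i=9
  [28] ###.. => #  t=1,i=3
  [27] ##.## => #  t=7,i=2
  [26] ##.#. => .  t=0,i=10
  [25] ##..# => #  t=0,i=15
  [24] ##... => .  t=1,i=4
  [23] #.### => #  t=0,i=3
  [22] #.##. => .  t=0,i=13
  [21] #.#.# => .  t=0,i=11
  [20] #.#.. => #  t=2,i=12
  [19] #..## => .  t=2,i=14
  [18] #..#. => .  t=0,i=0
  [17] #...# => .  t=2,i=5
  [16] #.... => .  t=1,i=5
  [15] .#### => .  t=0,i=4
  [14] .###. => #  t=1,i=2
  [13] .##.# => #  t=2,i=8
  [12] .##.. => .  t=0,i=14
  [11] .#.## => #  t=0,i=2
  [10] .#.#. => .  t=2,i=11
  [9] .#..# => .  t=1,i=13
  [8] .#... => #  t=3,i=13
  [7] ..### => .  t=2,i=15
  [6] ..##. => #  t=1,i=8
  [5] ..#.# => #  t=0,i=1
  [4] ..#.. => #  t=1,i=12
  [3] ...## => #  t=1,i=7
  [2] ...#. => #  t=3,i=11
  [1] ....# => .  t=1,i=6
  [0] ..... => #  t=3,i=15
  bits 01111010100100000110100101111101 = 2056284541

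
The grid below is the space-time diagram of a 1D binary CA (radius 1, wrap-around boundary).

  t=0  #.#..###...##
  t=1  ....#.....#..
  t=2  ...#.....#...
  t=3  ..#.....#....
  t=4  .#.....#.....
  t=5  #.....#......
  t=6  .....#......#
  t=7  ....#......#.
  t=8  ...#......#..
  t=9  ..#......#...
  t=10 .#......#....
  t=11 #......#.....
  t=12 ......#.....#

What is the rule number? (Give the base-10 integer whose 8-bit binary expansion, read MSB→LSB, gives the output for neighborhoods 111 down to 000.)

2

  ###|.  b7=0 t=0,i=6
  ##.|.  b6=0 t=0,i=0
  #.#|.  b5=0 t=0,i=1
  #..|.  b4=0 t=0,i=3
  .##|.  b3=0 t=0,i=5
  .#.|.  b2=0 t=0,i=2
  ..#|#  b1=1 t=0,i=4
  ...|.  b0=0 t=0,i=9
  bits 00000010 = 2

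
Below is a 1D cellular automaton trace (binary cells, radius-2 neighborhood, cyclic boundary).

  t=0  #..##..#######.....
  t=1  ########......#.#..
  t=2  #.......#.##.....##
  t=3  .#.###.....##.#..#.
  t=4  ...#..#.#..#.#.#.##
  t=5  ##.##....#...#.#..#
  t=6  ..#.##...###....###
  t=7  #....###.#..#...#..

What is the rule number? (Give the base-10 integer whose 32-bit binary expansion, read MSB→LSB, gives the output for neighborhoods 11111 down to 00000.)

  nb #####: next=.  (t=0,i=9, bit31=0)
  nb ####.: next=.  (t=0,i=12, bit30=0)
  nb ###.#: next=.  (t=5,i=1, bit29=0)
  nb ###..: next=.  (t=0,i=13, bit28=0)
  nb ##.##: next=#  (t=5,i=2, bit27=1)
  nb ##.#.: next=#  (t=3,i=13, bit26=1)
  nb ##..#: next=#  (t=0,i=5, bit25=1)
  nb ##...: next=#  (t=0,i=14, bit24=1)
  nb #.###: next=#  (t=3,i=3, bit23=1)
  nb #.##.: next=.  (t=2,i=10, bit22=0)
  nb #.#.#: next=#  (t=4,i=13, bit21=1)
  nb #.#..: next=.  (t=1,i=16, bit20=0)
  nb #..##: next=#  (t=0,i=2, bit19=1)
  nb #..#.: next=.  (t=3,i=0, bit18=0)
  nb #...#: next=#  (t=4,i=1, bit17=1)
  nb #....: next=.  (t=0,i=15, bit16=0)
  nb .####: next=.  (t=0,i=8, bit15=0)
  nb .###.: next=.  (t=2,i=18, bit14=0)
  nb .##.#: next=.  (t=3,i=12, bit13=0)
  nb .##..: next=#  (t=0,i=4, bit12=1)
  nb .#.##: next=.  (t=2,i=9, bit11=0)
  nb .#.#.: next=.  (t=1,i=15, bit10=0)
  nb .#..#: next=#  (t=0,i=1, bit9=1)
  nb .#...: next=#  (t=5,i=10, bit8=1)
  nb ..###: next=#  (t=0,i=7, bit7=1)
  nb ..##.: next=#  (t=0,i=3, bit6=1)
  nb ..#.#: next=.  (t=1,i=14, bit5=0)
  nb ..#..: next=#  (t=0,i=0, bit4=1)
  nb ...##: next=.  (t=2,i=16, bit3=0)
  nb ...#.: next=.  (t=0,i=18, bit2=0)
  nb ....#: next=.  (t=0,i=17, bit1=0)
  nb .....: next=#  (t=0,i=16, bit0=1)
  bits 00001111101010100001001111010001 = 262804433

262804433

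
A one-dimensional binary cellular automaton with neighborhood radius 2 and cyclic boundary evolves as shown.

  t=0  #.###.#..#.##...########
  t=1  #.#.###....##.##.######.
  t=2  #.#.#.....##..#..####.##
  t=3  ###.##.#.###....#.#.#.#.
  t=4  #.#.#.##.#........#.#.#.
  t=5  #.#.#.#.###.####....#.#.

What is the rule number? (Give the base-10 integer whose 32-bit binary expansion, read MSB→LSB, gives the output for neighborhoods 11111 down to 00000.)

  #####|#  b31=1 t=0,i=18
  ####.|.  b30=0 t=0,i=23
  ###.#|#  b29=1 t=0,i=0
  ###..|.  b28=0 t=1,i=6
  ##.##|.  b27=0 t=0,i=1
  ##.#.|#  b26=1 t=0,i=5
  ##..#|.  b25=0 t=2,i=12
  ##...|.  b24=0 t=0,i=13
  #.###|#  b23=1 t=0,i=2
  #.##.|#  b22=1 t=0,i=11
  #.#.#|#  b21=1 t=1,i=0
  #.#..|#  b20=1 t=0,i=6
  #..##|#  b19=1 t=2,i=16
  #..#.|.  b18=0 t=0,i=8
  #...#|#  b17=1 t=0,i=14
  #....|.  b16=0 t=1,i=8
  .####|#  b15=1 t=0,i=17
  .###.|.  b14=0 t=0,i=3
  .##.#|.  b13=0 t=1,i=12
  .##..|#  b12=1 t=0,i=12
  .#.##|.  b11=0 t=0,i=10
  .#.#.|.  b10=0 t=1,i=1
  .#..#|.  b9=0 t=0,i=7
  .#...|#  b8=1 t=2,i=5
  ..###|.  b7=0 t=0,i=16
  ..##.|#  b6=1 t=1,i=11
  ..#.#|.  b5=0 t=0,i=9
  ..#..|.  b4=0 t=2,i=14
  ...##|#  b3=1 t=0,i=15
  ...#.|.  b2=0 t=3,i=15
  ....#|.  b1=0 t=1,i=9
  .....|#  b0=1 t=2,i=7
  bits 10100100111110101001000101001001 = 2767884617

2767884617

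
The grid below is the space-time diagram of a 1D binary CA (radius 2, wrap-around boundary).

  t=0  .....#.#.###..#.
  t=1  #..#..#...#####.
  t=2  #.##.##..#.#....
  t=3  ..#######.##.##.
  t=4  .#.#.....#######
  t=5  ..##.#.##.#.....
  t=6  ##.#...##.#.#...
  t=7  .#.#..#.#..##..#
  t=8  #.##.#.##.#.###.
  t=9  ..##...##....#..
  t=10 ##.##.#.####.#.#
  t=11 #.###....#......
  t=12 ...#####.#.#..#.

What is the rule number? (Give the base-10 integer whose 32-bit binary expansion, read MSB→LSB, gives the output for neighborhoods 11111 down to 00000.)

459142170

  ##### -> .   bit 31 = 0  t=1,i=12
  ####. -> .   bit 30 = 0  t=1,i=13
  ###.# -> .   bit 29 = 0  t=1,i=14
  ###.. -> #   bit 28 = 1  t=0,i=11
  ##.## -> #   bit 27 = 1  t=2,i=4
  ##.#. -> .   bit 26 = 0  t=1,i=15
  ##..# -> #   bit 25 = 1  t=0,i=12
  ##... -> #   bit 24 = 1  t=3,i=15
  #.### -> .   bit 23 = 0  t=0,i=9
  #.##. -> #   bit 22 = 1  t=2,i=2
  #.#.# -> .   bit 21 = 0  t=0,i=7
  #.#.. -> #   bit 20 = 1  t=1,i=0
  #..## -> #   bit 19 = 1  t=7,i=10
  #..#. -> #   bit 18 = 1  t=0,i=13
  #...# -> .   bit 17 = 0  t=1,i=8
  #.... -> #   bit 16 = 1  t=0,i=0
  .#### -> #   bit 15 = 1  t=1,i=11
  .###. -> #   bit 14 = 1  t=0,i=10
  .##.# -> #   bit 13 = 1  t=2,i=3
  .##.. -> #   bit 12 = 1  t=2,i=6
  .#.## -> .   bit 11 = 0  t=0,i=8
  .#.#. -> #   bit 10 = 1  t=0,i=6
  .#..# -> .   bit 9 = 0  t=1,i=1
  .#... -> .   bit 8 = 0  t=0,i=15
  ..### -> .   bit 7 = 0  t=1,i=10
  ..##. -> .   bit 6 = 0  t=5,i=2
  ..#.# -> .   bit 5 = 0  t=0,i=5
  ..#.. -> #   bit 4 = 1  t=0,i=14
  ...## -> #   bit 3 = 1  t=1,i=9
  ...#. -> .   bit 2 = 0  t=0,i=4
  ....# -> #   bit 1 = 1  t=0,i=3
  ..... -> .   bit 0 = 0  t=0,i=1
  bits 00011011010111011111010000011010 = 459142170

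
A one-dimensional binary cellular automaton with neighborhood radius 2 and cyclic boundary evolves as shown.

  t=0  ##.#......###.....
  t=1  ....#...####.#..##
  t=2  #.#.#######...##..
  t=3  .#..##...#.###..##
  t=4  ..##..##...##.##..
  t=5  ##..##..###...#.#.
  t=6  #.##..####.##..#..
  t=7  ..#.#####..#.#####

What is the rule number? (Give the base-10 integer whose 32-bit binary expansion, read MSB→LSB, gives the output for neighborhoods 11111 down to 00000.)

  nb #####: next=.  (t=2,i=6, bit31=0)
  nb ####.: next=#  (t=1,i=10, bit30=1)
  nb ###.#: next=.  (t=1,i=11, bit29=0)
  nb ###..: next=.  (t=0,i=12, bit28=0)
  nb ##.##: next=.  (t=4,i=13, bit27=0)
  nb ##.#.: next=.  (t=0,i=2, bit26=0)
  nb ##..#: next=#  (t=2,i=16, bit25=1)
  nb ##...: next=#  (t=0,i=13, bit24=1)
  nb #.###: next=#  (t=2,i=4, bit23=1)
  nb #.##.: next=#  (t=4,i=14, bit22=1)
  nb #.#.#: next=.  (t=2,i=2, bit21=0)
  nb #.#..: next=.  (t=0,i=3, bit20=0)
  nb #..##: next=#  (t=1,i=15, bit19=1)
  nb #..#.: next=#  (t=2,i=17, bit18=1)
  nb #...#: next=#  (t=1,i=6, bit17=1)
  nb #....: next=.  (t=0,i=5, bit16=0)
  nb .####: next=#  (t=1,i=9, bit15=1)
  nb .###.: next=#  (t=0,i=11, bit14=1)
  nb .##.#: next=.  (t=0,i=1, bit13=0)
  nb .##..: next=.  (t=1,i=17, bit12=0)
  nb .#.##: next=.  (t=2,i=3, bit11=0)
  nb .#.#.: next=#  (t=2,i=1, bit10=1)
  nb .#..#: next=#  (t=1,i=14, bit9=1)
  nb .#...: next=#  (t=0,i=4, bit8=1)
  nb ..###: next=#  (t=0,i=10, bit7=1)
  nb ..##.: next=.  (t=0,i=0, bit6=0)
  nb ..#.#: next=.  (t=2,i=0, bit5=0)
  nb ..#..: next=#  (t=1,i=4, bit4=1)
  nb ...##: next=#  (t=0,i=9, bit3=1)
  nb ...#.: next=.  (t=1,i=3, bit2=0)
  nb ....#: next=#  (t=0,i=8, bit1=1)
  nb .....: next=.  (t=0,i=6, bit0=0)
  bits 01000011110011101100011110011010 = 1137624986

1137624986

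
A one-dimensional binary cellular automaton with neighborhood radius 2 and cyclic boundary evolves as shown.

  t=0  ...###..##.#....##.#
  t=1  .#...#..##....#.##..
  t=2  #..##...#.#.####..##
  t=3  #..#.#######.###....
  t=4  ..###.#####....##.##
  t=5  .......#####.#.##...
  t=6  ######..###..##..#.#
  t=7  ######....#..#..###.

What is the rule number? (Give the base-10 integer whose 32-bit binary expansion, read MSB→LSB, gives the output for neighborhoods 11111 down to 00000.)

3508972647

  #####|#  b31=1 t=3,i=7
  ####.|#  b30=1 t=2,i=14
  ###.#|.  b29=0 t=3,i=11
  ###..|#  b28=1 t=0,i=5
  ##.##|.  b27=0 t=3,i=12
  ##.#.|.  b26=0 t=0,i=10
  ##..#|.  b25=0 t=0,i=6
  ##...|#  b24=1 t=1,i=10
  #.###|.  b23=0 t=2,i=12
  #.##.|.  b22=0 t=1,i=16
  #.#.#|#  b21=1 t=2,i=10
  #.#..|.  b20=0 t=0,i=11
  #..##|.  b19=0 t=0,i=7
  #..#.|#  b18=1 t=3,i=2
  #...#|#  b17=1 t=0,i=1
  #....|.  b16=0 t=0,i=13
  .####|#  b15=1 t=2,i=13
  .###.|.  b14=0 t=0,i=4
  .##.#|#  b13=1 t=0,i=9
  .##..|.  b12=0 t=1,i=9
  .#.##|#  b11=1 t=1,i=15
  .#.#.|#  b10=1 t=2,i=9
  .#..#|.  b9=0 t=1,i=6
  .#...|.  b8=0 t=0,i=0
  ..###|.  b7=0 t=0,i=3
  ..##.|#  b6=1 t=0,i=8
  ..#.#|#  b5=1 t=1,i=14
  ..#..|.  b4=0 t=1,i=1
  ...##|.  b3=0 t=0,i=2
  ...#.|#  b2=1 t=1,i=0
  ....#|#  b1=1 t=0,i=14
  .....|#  b0=1 t=5,i=0
  bits 11010001001001101010110001100111 = 3508972647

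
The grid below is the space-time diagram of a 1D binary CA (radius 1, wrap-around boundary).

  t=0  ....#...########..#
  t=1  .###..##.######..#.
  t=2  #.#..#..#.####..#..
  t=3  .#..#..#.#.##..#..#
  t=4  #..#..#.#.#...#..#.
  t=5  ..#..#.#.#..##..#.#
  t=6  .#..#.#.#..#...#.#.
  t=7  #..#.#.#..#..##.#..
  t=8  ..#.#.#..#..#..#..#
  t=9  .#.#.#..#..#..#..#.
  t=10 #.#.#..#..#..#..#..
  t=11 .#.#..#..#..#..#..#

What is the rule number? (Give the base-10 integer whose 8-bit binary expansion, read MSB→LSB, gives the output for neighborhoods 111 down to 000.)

  ### -> #   bit 7 = 1  t=0,i=9
  ##. -> .   bit 6 = 0  t=0,i=15
  #.# -> #   bit 5 = 1  t=1,i=8
  #.. -> .   bit 4 = 0  t=0,i=0
  .## -> .   bit 3 = 0  t=0,i=8
  .#. -> .   bit 2 = 0  t=0,i=4
  ..# -> #   bit 1 = 1  t=0,i=3
  ... -> #   bit 0 = 1  t=0,i=1
  bits 10100011 = 163

163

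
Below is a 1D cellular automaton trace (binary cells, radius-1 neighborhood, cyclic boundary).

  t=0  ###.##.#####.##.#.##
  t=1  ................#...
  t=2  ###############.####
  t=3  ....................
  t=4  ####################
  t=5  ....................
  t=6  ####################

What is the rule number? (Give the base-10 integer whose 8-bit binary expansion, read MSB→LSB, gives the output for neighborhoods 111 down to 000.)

  [7] ### => .  t=0,i=0
  [6] ##. => .  t=0,i=2
  [5] #.# => .  t=0,i=3
  [4] #.. => #  t=1,i=17
  [3] .## => .  t=0,i=4
  [2] .#. => #  t=0,i=16
  [1] ..# => .  t=1,i=15
  [0] ... => #  t=1,i=0
  bits 00010101 = 21

21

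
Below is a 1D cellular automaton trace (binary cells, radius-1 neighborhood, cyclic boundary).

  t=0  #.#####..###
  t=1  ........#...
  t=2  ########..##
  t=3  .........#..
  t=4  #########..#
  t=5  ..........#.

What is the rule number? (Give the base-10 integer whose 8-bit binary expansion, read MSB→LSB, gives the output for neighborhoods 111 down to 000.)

3

  ### -> .   bit 7 = 0  t=0,i=3
  ##. -> .   bit 6 = 0  t=0,i=0
  #.# -> .   bit 5 = 0  t=0,i=1
  #.. -> .   bit 4 = 0  t=0,i=7
  .## -> .   bit 3 = 0  t=0,i=2
  .#. -> .   bit 2 = 0  t=1,i=8
  ..# -> #   bit 1 = 1  t=0,i=8
  ... -> #   bit 0 = 1  t=1,i=0
  bits 00000011 = 3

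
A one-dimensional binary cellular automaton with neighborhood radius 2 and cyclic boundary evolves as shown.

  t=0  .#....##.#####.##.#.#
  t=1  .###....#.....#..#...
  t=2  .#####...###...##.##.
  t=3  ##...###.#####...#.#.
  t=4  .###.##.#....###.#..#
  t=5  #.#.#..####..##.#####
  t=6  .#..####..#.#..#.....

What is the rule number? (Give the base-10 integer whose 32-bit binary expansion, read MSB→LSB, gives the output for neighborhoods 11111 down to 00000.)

488594337

  [31] ##### => .  t=0,i=11
  [30] ####. => .  t=0,i=12
  [29] ###.# => .  t=0,i=13
  [28] ###.. => #  t=1,i=3
  [27] ##.## => #  t=0,i=8
  [26] ##.#. => #  t=0,i=17
  [25] ##..# => .  t=2,i=20
  [24] ##... => #  t=1,i=4
  [23] #.### => .  t=0,i=9
  [22] #.##. => .  t=0,i=15
  [21] #.#.# => .  t=0,i=18
  [20] #.#.. => #  t=0,i=1
  [19] #..## => #  t=2,i=0
  [18] #..#. => #  t=1,i=16
  [17] #...# => #  t=2,i=7
  [16] #.... => #  t=0,i=3
  [15] .#### => .  t=0,i=10
  [14] .###. => #  t=1,i=2
  [13] .##.# => .  t=0,i=7
  [12] .##.. => #  t=2,i=19
  [11] .#.## => #  t=3,i=20
  [10] .#.#. => .  t=0,i=0
  [9] .#..# => #  t=1,i=15
  [8] .#... => #  t=0,i=2
  [7] ..### => #  t=1,i=1
  [6] ..##. => .  t=0,i=6
  [5] ..#.# => #  t=3,i=17
  [4] ..#.. => .  t=1,i=8
  [3] ...## => .  t=0,i=5
  [2] ...#. => .  t=1,i=7
  [1] ....# => .  t=0,i=4
  [0] ..... => #  t=1,i=11
  bits 00011101000111110101101110100001 = 488594337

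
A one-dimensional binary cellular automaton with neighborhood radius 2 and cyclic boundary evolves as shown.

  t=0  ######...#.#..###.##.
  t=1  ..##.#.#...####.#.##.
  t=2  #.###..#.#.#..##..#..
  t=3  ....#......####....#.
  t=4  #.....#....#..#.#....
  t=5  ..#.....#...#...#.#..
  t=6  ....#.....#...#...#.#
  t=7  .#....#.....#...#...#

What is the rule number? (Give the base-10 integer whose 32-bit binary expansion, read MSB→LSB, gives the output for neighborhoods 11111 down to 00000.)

  ##### -> #   bit 31 = 1  t=0,i=2
  ####. -> .   bit 30 = 0  t=0,i=4
  ###.# -> #   bit 29 = 1  t=0,i=16
  ###.. -> #   bit 28 = 1  t=0,i=5
  ##.## -> .   bit 27 = 0  t=0,i=17
  ##.#. -> #   bit 26 = 1  t=1,i=4
  ##..# -> .   bit 25 = 0  t=2,i=5
  ##... -> .   bit 24 = 0  t=0,i=6
  #.### -> .   bit 23 = 0  t=0,i=0
  #.##. -> #   bit 22 = 1  t=0,i=18
  #.#.# -> .   bit 21 = 0  t=1,i=5
  #.#.. -> #   bit 20 = 1  t=0,i=11
  #..## -> #   bit 19 = 1  t=0,i=13
  #..#. -> .   bit 18 = 0  t=2,i=6
  #...# -> #   bit 17 = 1  t=0,i=7
  #.... -> #   bit 16 = 1  t=3,i=0
  .#### -> .   bit 15 = 0  t=0,i=1
  .###. -> .   bit 14 = 0  t=0,i=15
  .##.# -> #   bit 13 = 1  t=0,i=19
  .##.. -> .   bit 12 = 0  t=1,i=19
  .#.## -> .   bit 11 = 0  t=1,i=17
  .#.#. -> .   bit 10 = 0  t=0,i=10
  .#..# -> #   bit 9 = 1  t=0,i=12
  .#... -> .   bit 8 = 0  t=1,i=8
  ..### -> #   bit 7 = 1  t=0,i=14
  ..##. -> #   bit 6 = 1  t=1,i=2
  ..#.# -> .   bit 5 = 0  t=0,i=9
  ..#.. -> .   bit 4 = 0  t=2,i=18
  ...## -> .   bit 3 = 0  t=1,i=1
  ...#. -> .   bit 2 = 0  t=0,i=8
  ....# -> .   bit 1 = 0  t=3,i=2
  ..... -> .   bit 0 = 0  t=3,i=1
  bits 10110100010110110010001011000000 = 3025871552

3025871552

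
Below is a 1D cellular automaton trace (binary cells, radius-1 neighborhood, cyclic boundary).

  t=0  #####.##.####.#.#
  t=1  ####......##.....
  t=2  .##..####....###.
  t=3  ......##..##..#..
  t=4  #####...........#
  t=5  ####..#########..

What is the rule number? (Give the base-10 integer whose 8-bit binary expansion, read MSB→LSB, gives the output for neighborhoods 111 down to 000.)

129

  ### -> #   bit 7 = 1  t=0,i=0
  ##. -> .   bit 6 = 0  t=0,i=4
  #.# -> .   bit 5 = 0  t=0,i=5
  #.. -> .   bit 4 = 0  t=1,i=4
  .## -> .   bit 3 = 0  t=0,i=6
  .#. -> .   bit 2 = 0  t=0,i=14
  ..# -> .   bit 1 = 0  t=1,i=9
  ... -> #   bit 0 = 1  t=1,i=5
  bits 10000001 = 129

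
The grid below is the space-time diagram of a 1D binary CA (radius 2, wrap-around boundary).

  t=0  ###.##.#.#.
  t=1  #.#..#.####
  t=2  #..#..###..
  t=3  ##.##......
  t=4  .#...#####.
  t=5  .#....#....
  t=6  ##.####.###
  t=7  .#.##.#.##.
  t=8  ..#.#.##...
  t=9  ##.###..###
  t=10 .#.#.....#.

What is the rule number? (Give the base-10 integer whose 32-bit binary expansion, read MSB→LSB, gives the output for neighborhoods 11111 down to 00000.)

  ##### -> .   bit 31 = 0  t=1,i=9
  ####. -> .   bit 30 = 0  t=1,i=10
  ###.# -> #   bit 29 = 1  t=0,i=2
  ###.. -> .   bit 28 = 0  t=2,i=8
  ##.## -> .   bit 27 = 0  t=0,i=3
  ##.#. -> .   bit 26 = 0  t=0,i=6
  ##..# -> .   bit 25 = 0  t=2,i=9
  ##... -> #   bit 24 = 1  t=3,i=5
  #.### -> #   bit 23 = 1  t=0,i=0
  #.##. -> .   bit 22 = 0  t=0,i=4
  #.#.# -> #   bit 21 = 1  t=0,i=7
  #.#.. -> .   bit 20 = 0  t=1,i=2
  #..## -> .   bit 19 = 0  t=2,i=5
  #..#. -> .   bit 18 = 0  t=1,i=4
  #...# -> .   bit 17 = 0  t=4,i=3
  #.... -> #   bit 16 = 1  t=3,i=6
  .#### -> #   bit 15 = 1  t=1,i=8
  .###. -> .   bit 14 = 0  t=0,i=1
  .##.# -> #   bit 13 = 1  t=0,i=5
  .##.. -> .   bit 12 = 0  t=3,i=4
  .#.## -> #   bit 11 = 1  t=0,i=10
  .#.#. -> #   bit 10 = 1  t=0,i=8
  .#..# -> #   bit 9 = 1  t=1,i=3
  .#... -> .   bit 8 = 0  t=4,i=2
  ..### -> .   bit 7 = 0  t=2,i=6
  ..##. -> .   bit 6 = 0  t=3,i=0
  ..#.# -> .   bit 5 = 0  t=1,i=5
  ..#.. -> #   bit 4 = 1  t=2,i=0
  ...## -> .   bit 3 = 0  t=3,i=10
  ...#. -> #   bit 2 = 1  t=5,i=0
  ....# -> #   bit 1 = 1  t=3,i=9
  ..... -> #   bit 0 = 1  t=3,i=7
  bits 00100001101000011010111000010111 = 564243991

564243991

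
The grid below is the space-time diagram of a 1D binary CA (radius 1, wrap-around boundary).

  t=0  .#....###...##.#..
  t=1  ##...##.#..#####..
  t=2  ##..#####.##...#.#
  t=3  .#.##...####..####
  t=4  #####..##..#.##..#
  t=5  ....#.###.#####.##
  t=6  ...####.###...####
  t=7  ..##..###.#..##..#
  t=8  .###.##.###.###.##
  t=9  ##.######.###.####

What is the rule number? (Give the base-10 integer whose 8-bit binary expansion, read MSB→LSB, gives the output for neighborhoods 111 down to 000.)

  ### -> .   bit 7 = 0  t=0,i=7
  ##. -> #   bit 6 = 1  t=0,i=8
  #.# -> #   bit 5 = 1  t=0,i=14
  #.. -> .   bit 4 = 0  t=0,i=2
  .## -> #   bit 3 = 1  t=0,i=6
  .#. -> #   bit 2 = 1  t=0,i=1
  ..# -> #   bit 1 = 1  t=0,i=0
  ... -> .   bit 0 = 0  t=0,i=3
  bits 01101110 = 110

110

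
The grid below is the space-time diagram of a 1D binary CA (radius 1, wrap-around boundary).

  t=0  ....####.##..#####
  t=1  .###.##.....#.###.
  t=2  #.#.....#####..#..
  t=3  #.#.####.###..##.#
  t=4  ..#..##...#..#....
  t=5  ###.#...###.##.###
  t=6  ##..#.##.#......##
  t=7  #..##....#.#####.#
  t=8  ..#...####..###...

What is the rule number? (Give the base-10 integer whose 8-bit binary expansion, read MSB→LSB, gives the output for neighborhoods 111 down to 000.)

135

  nb ###: next=#  (t=0,i=5, bit7=1)
  nb ##.: next=.  (t=0,i=7, bit6=0)
  nb #.#: next=.  (t=0,i=8, bit5=0)
  nb #..: next=.  (t=0,i=0, bit4=0)
  nb .##: next=.  (t=0,i=4, bit3=0)
  nb .#.: next=#  (t=1,i=12, bit2=1)
  nb ..#: next=#  (t=0,i=3, bit1=1)
  nb ...: next=#  (t=0,i=1, bit0=1)
  bits 10000111 = 135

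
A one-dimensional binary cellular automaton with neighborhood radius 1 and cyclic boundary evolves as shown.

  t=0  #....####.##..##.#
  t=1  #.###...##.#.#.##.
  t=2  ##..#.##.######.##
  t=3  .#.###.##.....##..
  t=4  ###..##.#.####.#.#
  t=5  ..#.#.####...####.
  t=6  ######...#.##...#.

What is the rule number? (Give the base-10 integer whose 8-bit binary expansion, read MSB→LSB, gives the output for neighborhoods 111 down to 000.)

103

  ### -> .   bit 7 = 0  t=0,i=6
  ##. -> #   bit 6 = 1  t=0,i=0
  #.# -> #   bit 5 = 1  t=0,i=9
  #.. -> .   bit 4 = 0  t=0,i=1
  .## -> .   bit 3 = 0  t=0,i=5
  .#. -> #   bit 2 = 1  t=1,i=0
  ..# -> #   bit 1 = 1  t=0,i=4
  ... -> #   bit 0 = 1  t=0,i=2
  bits 01100111 = 103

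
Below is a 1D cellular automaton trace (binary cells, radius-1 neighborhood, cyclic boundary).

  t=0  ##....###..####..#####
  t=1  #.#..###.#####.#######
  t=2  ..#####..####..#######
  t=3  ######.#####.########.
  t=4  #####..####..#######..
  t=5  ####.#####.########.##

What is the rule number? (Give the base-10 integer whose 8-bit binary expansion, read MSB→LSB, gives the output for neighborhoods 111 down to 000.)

158

  [7] ### => #  t=0,i=0
  [6] ##. => .  t=0,i=1
  [5] #.# => .  t=1,i=1
  [4] #.. => #  t=0,i=2
  [3] .## => #  t=0,i=6
  [2] .#. => #  t=1,i=2
  [1] ..# => #  t=0,i=5
  [0] ... => .  t=0,i=3
  bits 10011110 = 158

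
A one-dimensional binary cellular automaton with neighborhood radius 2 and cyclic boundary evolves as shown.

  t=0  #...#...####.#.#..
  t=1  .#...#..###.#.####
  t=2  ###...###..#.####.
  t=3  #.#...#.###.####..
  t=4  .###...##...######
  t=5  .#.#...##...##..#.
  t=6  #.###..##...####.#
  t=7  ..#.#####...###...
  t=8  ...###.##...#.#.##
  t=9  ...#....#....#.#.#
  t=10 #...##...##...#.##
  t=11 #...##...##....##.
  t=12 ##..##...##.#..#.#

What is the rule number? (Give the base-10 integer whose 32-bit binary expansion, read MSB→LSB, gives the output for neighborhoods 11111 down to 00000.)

1453170625

  nb #####: next=.  (t=4,i=14, bit31=0)
  nb ####.: next=#  (t=0,i=10, bit30=1)
  nb ###.#: next=.  (t=0,i=11, bit29=0)
  nb ###..: next=#  (t=2,i=2, bit28=1)
  nb ##.##: next=.  (t=2,i=17, bit27=0)
  nb ##.#.: next=#  (t=0,i=12, bit26=1)
  nb ##..#: next=#  (t=2,i=9, bit25=1)
  nb ##...: next=.  (t=2,i=3, bit24=0)
  nb #.###: next=#  (t=1,i=14, bit23=1)
  nb #.##.: next=.  (t=6,i=17, bit22=0)
  nb #.#.#: next=.  (t=0,i=13, bit21=0)
  nb #.#..: next=#  (t=0,i=15, bit20=1)
  nb #..##: next=#  (t=1,i=7, bit19=1)
  nb #..#.: next=#  (t=0,i=17, bit18=1)
  nb #...#: next=.  (t=0,i=2, bit17=0)
  nb #....: next=#  (t=7,i=16, bit16=1)
  nb .####: next=#  (t=0,i=9, bit15=1)
  nb .###.: next=.  (t=1,i=9, bit14=0)
  nb .##.#: next=.  (t=6,i=0, bit13=0)
  nb .##..: next=#  (t=4,i=8, bit12=1)
  nb .#.##: next=#  (t=1,i=13, bit11=1)
  nb .#.#.: next=#  (t=0,i=14, bit10=1)
  nb .#..#: next=#  (t=0,i=16, bit9=1)
  nb .#...: next=#  (t=0,i=1, bit8=1)
  nb ..###: next=#  (t=0,i=8, bit7=1)
  nb ..##.: next=#  (t=4,i=7, bit6=1)
  nb ..#.#: next=.  (t=2,i=11, bit5=0)
  nb ..#..: next=.  (t=0,i=0, bit4=0)
  nb ...##: next=.  (t=0,i=7, bit3=0)
  nb ...#.: next=.  (t=0,i=3, bit2=0)
  nb ....#: next=.  (t=7,i=0, bit1=0)
  nb .....: next=#  (t=7,i=17, bit0=1)
  bits 01010110100111011001111111000001 = 1453170625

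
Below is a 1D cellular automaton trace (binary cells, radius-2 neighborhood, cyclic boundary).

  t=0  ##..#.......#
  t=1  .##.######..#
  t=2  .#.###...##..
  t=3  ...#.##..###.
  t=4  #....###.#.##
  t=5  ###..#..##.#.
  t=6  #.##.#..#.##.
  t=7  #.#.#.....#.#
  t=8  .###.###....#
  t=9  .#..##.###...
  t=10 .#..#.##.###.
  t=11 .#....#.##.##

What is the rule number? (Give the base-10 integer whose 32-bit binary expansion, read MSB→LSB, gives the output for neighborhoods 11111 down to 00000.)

534877649

  ##### -> .   bit 31 = 0  t=1,i=6
  ####. -> .   bit 30 = 0  t=1,i=8
  ###.# -> .   bit 29 = 0  t=4,i=7
  ###.. -> #   bit 28 = 1  t=0,i=1
  ##.## -> #   bit 27 = 1  t=1,i=3
  ##.#. -> #   bit 26 = 1  t=4,i=8
  ##..# -> #   bit 25 = 1  t=0,i=2
  ##... -> #   bit 24 = 1  t=2,i=6
  #.### -> #   bit 23 = 1  t=1,i=4
  #.##. -> #   bit 22 = 1  t=1,i=1
  #.#.# -> #   bit 21 = 1  t=4,i=9
  #.#.. -> .   bit 20 = 0  t=6,i=5
  #..## -> .   bit 19 = 0  t=3,i=8
  #..#. -> .   bit 18 = 0  t=0,i=3
  #...# -> .   bit 17 = 0  t=2,i=7
  #.... -> #   bit 16 = 1  t=0,i=6
  .#### -> #   bit 15 = 1  t=1,i=5
  .###. -> .   bit 14 = 0  t=0,i=0
  .##.# -> .   bit 13 = 0  t=1,i=2
  .##.. -> #   bit 12 = 1  t=2,i=10
  .#.## -> .   bit 11 = 0  t=1,i=0
  .#.#. -> #   bit 10 = 1  t=7,i=3
  .#..# -> .   bit 9 = 0  t=5,i=6
  .#... -> #   bit 8 = 1  t=0,i=5
  ..### -> #   bit 7 = 1  t=0,i=12
  ..##. -> #   bit 6 = 1  t=2,i=9
  ..#.# -> .   bit 5 = 0  t=1,i=12
  ..#.. -> #   bit 4 = 1  t=0,i=4
  ...## -> .   bit 3 = 0  t=0,i=11
  ...#. -> .   bit 2 = 0  t=2,i=0
  ....# -> .   bit 1 = 0  t=0,i=10
  ..... -> #   bit 0 = 1  t=0,i=7
  bits 00011111111000011001010111010001 = 534877649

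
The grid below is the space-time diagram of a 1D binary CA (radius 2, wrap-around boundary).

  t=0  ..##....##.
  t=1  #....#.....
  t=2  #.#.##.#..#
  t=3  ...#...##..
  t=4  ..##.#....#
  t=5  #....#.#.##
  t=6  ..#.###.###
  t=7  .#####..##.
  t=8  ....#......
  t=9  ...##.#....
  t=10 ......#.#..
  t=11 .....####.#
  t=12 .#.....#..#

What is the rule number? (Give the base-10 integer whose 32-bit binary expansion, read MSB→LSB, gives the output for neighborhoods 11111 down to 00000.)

1083657780

  #####|.  b31=0 t=7,i=3
  ####.|#  b30=1 t=7,i=4
  ###.#|.  b29=0 t=6,i=6
  ###..|.  b28=0 t=5,i=0
  ##.##|.  b27=0 t=6,i=7
  ##.#.|.  b26=0 t=2,i=1
  ##..#|.  b25=0 t=6,i=0
  ##...|.  b24=0 t=0,i=4
  #.###|#  b23=1 t=5,i=9
  #.##.|.  b22=0 t=2,i=4
  #.#.#|.  b21=0 t=2,i=2
  #.#..|#  b20=1 t=2,i=7
  #..##|.  b19=0 t=2,i=9
  #..#.|#  b18=1 t=6,i=1
  #...#|#  b17=1 t=0,i=0
  #....|#  b16=1 t=0,i=5
  .####|.  b15=0 t=7,i=2
  .###.|#  b14=1 t=5,i=10
  .##.#|.  b13=0 t=2,i=0
  .##..|.  b12=0 t=0,i=3
  .#.##|#  b11=1 t=2,i=3
  .#.#.|#  b10=1 t=5,i=6
  .#..#|#  b9=1 t=2,i=8
  .#...|.  b8=0 t=1,i=1
  ..###|.  b7=0 t=7,i=1
  ..##.|.  b6=0 t=0,i=2
  ..#.#|#  b5=1 t=5,i=5
  ..#..|#  b4=1 t=1,i=0
  ...##|.  b3=0 t=0,i=1
  ...#.|#  b2=1 t=1,i=4
  ....#|.  b1=0 t=0,i=6
  .....|.  b0=0 t=1,i=8
  bits 01000000100101110100111000110100 = 1083657780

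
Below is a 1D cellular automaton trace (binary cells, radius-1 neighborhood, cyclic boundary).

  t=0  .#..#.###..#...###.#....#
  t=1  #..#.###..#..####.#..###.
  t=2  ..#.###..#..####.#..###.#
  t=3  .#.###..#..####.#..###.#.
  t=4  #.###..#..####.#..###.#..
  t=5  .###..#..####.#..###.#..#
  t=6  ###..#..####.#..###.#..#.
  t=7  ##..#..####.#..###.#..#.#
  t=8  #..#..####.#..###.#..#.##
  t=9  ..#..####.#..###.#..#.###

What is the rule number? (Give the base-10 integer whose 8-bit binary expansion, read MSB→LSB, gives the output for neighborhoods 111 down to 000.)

171

  ###|#  b7=1 t=0,i=7
  ##.|.  b6=0 t=0,i=8
  #.#|#  b5=1 t=0,i=0
  #..|.  b4=0 t=0,i=2
  .##|#  b3=1 t=0,i=6
  .#.|.  b2=0 t=0,i=1
  ..#|#  b1=1 t=0,i=3
  ...|#  b0=1 t=0,i=13
  bits 10101011 = 171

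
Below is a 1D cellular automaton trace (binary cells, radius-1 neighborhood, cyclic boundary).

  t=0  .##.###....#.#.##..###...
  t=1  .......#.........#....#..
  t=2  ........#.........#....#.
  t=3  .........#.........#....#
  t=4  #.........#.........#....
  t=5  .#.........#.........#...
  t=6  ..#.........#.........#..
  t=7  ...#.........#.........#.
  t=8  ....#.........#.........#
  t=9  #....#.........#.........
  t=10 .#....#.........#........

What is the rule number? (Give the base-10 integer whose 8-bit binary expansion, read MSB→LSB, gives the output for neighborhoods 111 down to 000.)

16

  ### -> .   bit 7 = 0  t=0,i=5
  ##. -> .   bit 6 = 0  t=0,i=2
  #.# -> .   bit 5 = 0  t=0,i=3
  #.. -> #   bit 4 = 1  t=0,i=7
  .## -> .   bit 3 = 0  t=0,i=1
  .#. -> .   bit 2 = 0  t=0,i=11
  ..# -> .   bit 1 = 0  t=0,i=0
  ... -> .   bit 0 = 0  t=0,i=8
  bits 00010000 = 16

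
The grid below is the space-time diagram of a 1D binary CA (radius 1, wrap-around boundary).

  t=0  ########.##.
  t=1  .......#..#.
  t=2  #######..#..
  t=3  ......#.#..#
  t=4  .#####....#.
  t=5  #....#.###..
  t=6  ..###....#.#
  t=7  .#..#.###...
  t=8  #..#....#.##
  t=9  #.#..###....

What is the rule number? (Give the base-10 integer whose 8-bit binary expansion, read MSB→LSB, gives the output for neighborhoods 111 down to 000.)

  ###|.  b7=0 t=0,i=1
  ##.|#  b6=1 t=0,i=7
  #.#|.  b5=0 t=0,i=8
  #..|.  b4=0 t=1,i=8
  .##|.  b3=0 t=0,i=0
  .#.|.  b2=0 t=1,i=7
  ..#|#  b1=1 t=1,i=6
  ...|#  b0=1 t=1,i=0
  bits 01000011 = 67

67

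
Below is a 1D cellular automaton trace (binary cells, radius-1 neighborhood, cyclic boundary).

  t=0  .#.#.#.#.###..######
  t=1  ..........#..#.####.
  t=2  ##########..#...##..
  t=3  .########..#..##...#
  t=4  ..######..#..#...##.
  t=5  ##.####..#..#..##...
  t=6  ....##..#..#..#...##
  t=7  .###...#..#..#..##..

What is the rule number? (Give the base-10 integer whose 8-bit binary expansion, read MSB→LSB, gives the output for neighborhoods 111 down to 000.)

131

  ### -> #   bit 7 = 1  t=0,i=10
  ##. -> .   bit 6 = 0  t=0,i=11
  #.# -> .   bit 5 = 0  t=0,i=0
  #.. -> .   bit 4 = 0  t=0,i=12
  .## -> .   bit 3 = 0  t=0,i=9
  .#. -> .   bit 2 = 0  t=0,i=1
  ..# -> #   bit 1 = 1  t=0,i=13
  ... -> #   bit 0 = 1  t=1,i=0
  bits 10000011 = 131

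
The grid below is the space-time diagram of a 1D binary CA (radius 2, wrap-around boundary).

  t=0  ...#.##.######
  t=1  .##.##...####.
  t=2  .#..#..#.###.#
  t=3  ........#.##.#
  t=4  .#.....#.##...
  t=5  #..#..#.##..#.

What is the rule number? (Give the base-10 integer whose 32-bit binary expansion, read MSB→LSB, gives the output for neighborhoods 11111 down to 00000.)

3798190276

  ##### -> #   bit 31 = 1  t=0,i=10
  ####. -> #   bit 30 = 1  t=0,i=12
  ###.# -> #   bit 29 = 1  t=2,i=11
  ###.. -> .   bit 28 = 0  t=0,i=13
  ##.## -> .   bit 27 = 0  t=0,i=7
  ##.#. -> .   bit 26 = 0  t=2,i=12
  ##..# -> #   bit 25 = 1  t=1,i=13
  ##... -> .   bit 24 = 0  t=0,i=0
  #.### -> .   bit 23 = 0  t=0,i=8
  #.##. -> #   bit 22 = 1  t=0,i=5
  #.#.# -> #   bit 21 = 1  t=2,i=13
  #.#.. -> .   bit 20 = 0  t=2,i=1
  #..## -> .   bit 19 = 0  t=1,i=0
  #..#. -> .   bit 18 = 0  t=2,i=3
  #...# -> #   bit 17 = 1  t=0,i=1
  #.... -> #   bit 16 = 1  t=3,i=1
  .#### -> #   bit 15 = 1  t=0,i=9
  .###. -> #   bit 14 = 1  t=2,i=10
  .##.# -> .   bit 13 = 0  t=0,i=6
  .##.. -> .   bit 12 = 0  t=1,i=5
  .#.## -> #   bit 11 = 1  t=0,i=4
  .#.#. -> .   bit 10 = 0  t=2,i=0
  .#..# -> .   bit 9 = 0  t=2,i=2
  .#... -> .   bit 8 = 0  t=3,i=0
  ..### -> #   bit 7 = 1  t=1,i=9
  ..##. -> #   bit 6 = 1  t=1,i=1
  ..#.# -> .   bit 5 = 0  t=0,i=3
  ..#.. -> .   bit 4 = 0  t=2,i=4
  ...## -> .   bit 3 = 0  t=1,i=8
  ...#. -> #   bit 2 = 1  t=0,i=2
  ....# -> .   bit 1 = 0  t=3,i=6
  ..... -> .   bit 0 = 0  t=3,i=2
  bits 11100010011000111100100011000100 = 3798190276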